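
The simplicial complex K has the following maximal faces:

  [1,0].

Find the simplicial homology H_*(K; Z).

K has 2 vertices, 1 edge.
rank ∂_0 = 0, rank ∂_1 = 1 ⇒ b_0 = 2 − 0 − 1 = 1; all invariant factors of ∂_1 are 1 so no torsion. So H_0 = Z.
rank ∂_1 = 1, rank ∂_2 = 0 ⇒ b_1 = 1 − 1 − 0 = 0. So H_1 = 0.

H_0 ≅ Z,  H_1 = 0.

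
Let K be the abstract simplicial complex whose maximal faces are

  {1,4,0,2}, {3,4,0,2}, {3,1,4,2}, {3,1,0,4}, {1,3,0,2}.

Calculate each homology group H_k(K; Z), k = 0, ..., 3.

H_0 = Z,  H_1 = 0,  H_2 = 0,  H_3 = Z.

Fix the vertex order 0 < 1 < 2 < 3 < 4 and write every simplex with vertices in increasing order. Then dim K = 3 and the simplices of K are:

  0-simplices (5): [0], [1], [2], [3], [4]
  1-simplices (10): [0,1], [0,2], [0,3], [0,4], [1,2], [1,3], [1,4], [2,3], [2,4], [3,4]
  2-simplices (10): [0,1,2], [0,1,3], [0,1,4], [0,2,3], [0,2,4], [0,3,4], [1,2,3], [1,2,4], [1,3,4], [2,3,4]
  3-simplices (5): [0,1,2,3], [0,1,2,4], [0,1,3,4], [0,2,3,4], [1,2,3,4]

Hence C_0 ≅ Z^5, C_1 ≅ Z^10, C_2 ≅ Z^10, C_3 ≅ Z^5.

The boundary map ∂_1: C_1 → C_0 is given by ∂[p,q] = [q] − [p]. For instance
  ∂[2,3] = [3] − [2].
As a 5×10 matrix over Z this has rank 4, with invariant factors (1,1,1,1).

The boundary map ∂_2: C_2 → C_1 maps a triangle to the signed sum of its edges. For instance
  ∂[0,2,3] = [2,3] − [0,3] + [0,2],
  ∂[1,2,4] = [2,4] − [1,4] + [1,2].
The resulting 10×10 matrix has rank 6, and its Smith normal form has invariant factors (1,1,1,1,1,1).

Boundary ∂_3: C_3 → C_2 sends each 3-simplex σ to the alternating sum Σ_i (−1)^i (σ with its i-th vertex removed). For instance
  ∂[1,2,3,4] = [2,3,4] − [1,3,4] + [1,2,4] − [1,2,3],
  ∂[0,1,2,4] = [1,2,4] − [0,2,4] + [0,1,4] − [0,1,2].
As a 10×5 matrix over Z this has rank 4, with invariant factors (1,1,1,1).

Reading off H_k = ker ∂_k / im ∂_{k+1}:

  H_0: rank C_0 − rank ∂_1 = 5 − 4 = 1, and the invariant factors of ∂_1 are all 1, so H_0 ≅ Z.
  H_1: rank ker ∂_1 − rank ∂_2 = (10 − 4) − 6 = 0, and the invariant factors of ∂_2 are all 1, so H_1 ≅ 0.
  H_2: rank ker ∂_2 − rank ∂_3 = (10 − 6) − 4 = 0, and the invariant factors of ∂_3 are all 1, so H_2 ≅ 0.
  H_3: rank ker ∂_3 − rank ∂_4 = (5 − 4) − 0 = 1, and there is no ∂_4, so H_3 ≅ Z.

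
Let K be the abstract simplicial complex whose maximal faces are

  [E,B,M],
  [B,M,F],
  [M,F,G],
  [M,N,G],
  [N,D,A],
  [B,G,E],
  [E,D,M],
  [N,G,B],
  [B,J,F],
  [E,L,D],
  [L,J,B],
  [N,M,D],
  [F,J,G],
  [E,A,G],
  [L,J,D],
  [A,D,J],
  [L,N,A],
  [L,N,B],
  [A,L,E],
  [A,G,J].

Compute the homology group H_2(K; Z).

H_2 = 0.

Fix the vertex order A < B < D < E < F < G < J < L < M < N and write every simplex with vertices in increasing order. Then dim K = 2 and the simplices of K are:

  0-simplices (10): A, B, D, E, F, G, J, L, M, N
  1-simplices (30): AD, AE, AG, AJ, AL, AN, BE, BF, BG, BJ, BL, BM, BN, DE, DJ, DL, DM, DN, EG, EL, EM, FG, FJ, FM, GJ, GM, GN, JL, LN, MN
  2-simplices (20): ADJ, ADN, AEG, AEL, AGJ, ALN, BEG, BEM, BFJ, BFM, BGN, BJL, BLN, DEL, DEM, DJL, DMN, FGJ, FGM, GMN

Hence C_0 ≅ Z^10, C_1 ≅ Z^30, C_2 ≅ Z^20.

Boundary ∂_1: C_1 → C_0 is given by ∂[p,q] = [q] − [p]. For instance
  ∂DJ = J − D.
The 10×30 boundary matrix has rank 9 and Smith normal form diag(1,1,1,1,1,1,1,1,1).

Boundary ∂_2: C_2 → C_1 acts by ∂[p,q,r] = [q,r] − [p,r] + [p,q]. For instance
  ∂FGM = GM − FM + FG,
  ∂DJL = JL − DL + DJ.
The 30×20 boundary matrix has rank 20 and Smith normal form diag(1,1,1,1,1,1,1,1,1,1,1,1,1,1,1,1,1,1,1,2).

Now H_k = ker ∂_k / im ∂_{k+1}, so:

  H_2: rank ker ∂_2 − rank ∂_3 = (20 − 20) − 0 = 0, and there is no ∂_3, so H_2 = 0.

(K is a triangulation of the Klein bottle.)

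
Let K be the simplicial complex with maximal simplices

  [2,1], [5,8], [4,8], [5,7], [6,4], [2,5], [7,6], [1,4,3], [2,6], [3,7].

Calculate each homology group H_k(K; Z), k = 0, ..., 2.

K has 8 vertices, 12 edges, 1 triangle.
rank ∂_0 = 0, rank ∂_1 = 7 ⇒ b_0 = 8 − 0 − 7 = 1; all invariant factors of ∂_1 are 1 so no torsion. So H_0 = Z.
rank ∂_1 = 7, rank ∂_2 = 1 ⇒ b_1 = 12 − 7 − 1 = 4; all invariant factors of ∂_2 are 1 so no torsion. So H_1 = Z^4.
rank ∂_2 = 1, rank ∂_3 = 0 ⇒ b_2 = 1 − 1 − 0 = 0. So H_2 = 0.

H_0 ≅ Z,  H_1 ≅ Z^4,  H_2 = 0.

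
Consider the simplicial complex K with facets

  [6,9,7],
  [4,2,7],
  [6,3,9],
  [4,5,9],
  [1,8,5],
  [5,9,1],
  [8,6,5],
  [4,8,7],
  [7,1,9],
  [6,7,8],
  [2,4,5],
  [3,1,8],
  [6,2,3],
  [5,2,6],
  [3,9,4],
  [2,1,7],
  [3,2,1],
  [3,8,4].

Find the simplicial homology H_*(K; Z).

Take the total order 1 < 2 < 3 < 4 < 5 < 6 < 7 < 8 < 9 on the vertex set. Then K (dimension 2) consists of the simplices:

  0-simplices (9): [1], [2], [3], [4], [5], [6], [7], [8], [9]
  1-simplices (27): (27 of them)
  2-simplices (18): [1,2,3], [1,2,7], [1,3,8], [1,5,8], [1,5,9], [1,7,9], [2,3,6], [2,4,5], [2,4,7], [2,5,6], [3,4,8], [3,4,9], [3,6,9], [4,5,9], [4,7,8], [5,6,8], [6,7,8], [6,7,9]

Hence C_0 ≅ Z^9, C_1 ≅ Z^27, C_2 ≅ Z^18.

∂_1: C_1 → C_0 sends each edge [p,q] (with p < q) to q − p. For instance
  ∂[4,8] = [8] − [4].
The 9×27 boundary matrix has rank 8 and Smith normal form diag(1,1,1,1,1,1,1,1).

The boundary map ∂_2: C_2 → C_1 acts by ∂[p,q,r] = [q,r] − [p,r] + [p,q]. For instance
  ∂[4,5,9] = [5,9] − [4,9] + [4,5],
  ∂[1,2,7] = [2,7] − [1,7] + [1,2].
The 27×18 boundary matrix has rank 17 and Smith normal form diag(1,1,1,1,1,1,1,1,1,1,1,1,1,1,1,1,1).

Computing H_k = (kernel of ∂_k) / (image of ∂_{k+1}):

  H_0: rank C_0 − rank ∂_1 = 9 − 8 = 1, and the invariant factors of ∂_1 are all 1, so H_0 = Z.
  H_1: rank ker ∂_1 − rank ∂_2 = (27 − 8) − 17 = 2, and the invariant factors of ∂_2 are all 1, so H_1 = Z^2.
  H_2: rank ker ∂_2 − rank ∂_3 = (18 − 17) − 0 = 1, and there is no ∂_3, so H_2 = Z.

(K is a triangulation of the torus T^2.)

H_0 = Z,  H_1 = Z^2,  H_2 = Z.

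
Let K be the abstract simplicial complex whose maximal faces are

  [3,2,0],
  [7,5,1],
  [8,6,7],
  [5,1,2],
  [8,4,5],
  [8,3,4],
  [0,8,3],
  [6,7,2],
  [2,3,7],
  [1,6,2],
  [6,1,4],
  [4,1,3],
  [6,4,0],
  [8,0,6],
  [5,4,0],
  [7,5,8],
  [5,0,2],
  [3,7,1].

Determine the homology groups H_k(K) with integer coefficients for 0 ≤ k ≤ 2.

H_0 = Z,  H_1 = Z ⊕ Z/2,  H_2 = 0.

Fix the vertex order 0 < 1 < 2 < 3 < 4 < 5 < 6 < 7 < 8 and write every simplex with vertices in increasing order. Then dim K = 2 and the simplices of K are:

  0-simplices (9): [0], [1], [2], [3], [4], [5], [6], [7], [8]
  1-simplices (27): (27 of them)
  2-simplices (18): [0,2,3], [0,2,5], [0,3,8], [0,4,5], [0,4,6], [0,6,8], [1,2,5], [1,2,6], [1,3,4], [1,3,7], [1,4,6], [1,5,7], [2,3,7], [2,6,7], [3,4,8], [4,5,8], [5,7,8], [6,7,8]

so the chain groups are C_0 ≅ Z^9, C_1 ≅ Z^27, C_2 ≅ Z^18.

Boundary ∂_1: C_1 → C_0 maps an edge to its endpoints' difference, ∂[p,q] = q − p.
The resulting 9×27 matrix has rank 8, and its Smith normal form has invariant factors (1,1,1,1,1,1,1,1).

The boundary map ∂_2: C_2 → C_1 maps a triangle to the signed sum of its edges. For instance
  ∂[1,3,7] = [3,7] − [1,7] + [1,3],
  ∂[0,4,5] = [4,5] − [0,5] + [0,4].
As a 27×18 matrix over Z this has rank 18, with invariant factors (1,1,1,1,1,1,1,1,1,1,1,1,1,1,1,1,1,2).

Computing H_k = (kernel of ∂_k) / (image of ∂_{k+1}):

  H_0: rank C_0 − rank ∂_1 = 9 − 8 = 1, and the invariant factors of ∂_1 are all 1, so H_0 = Z.
  H_1: rank ker ∂_1 − rank ∂_2 = (27 − 8) − 18 = 1, and ∂_2 has invariant factor 2 > 1, so H_1 = Z ⊕ Z/2.
  H_2: rank ker ∂_2 − rank ∂_3 = (18 − 18) − 0 = 0, and there is no ∂_3, so H_2 = 0.

(K is a triangulation of the Klein bottle.)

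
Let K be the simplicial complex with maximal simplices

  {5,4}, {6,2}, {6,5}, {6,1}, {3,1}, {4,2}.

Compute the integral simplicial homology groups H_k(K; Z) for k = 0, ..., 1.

We work with the vertex ordering 1 < 2 < 3 < 4 < 5 < 6. The simplices of K, each written with vertices in increasing order, are:

  0-simplices (6): [1], [2], [3], [4], [5], [6]
  1-simplices (6): [1,3], [1,6], [2,4], [2,6], [4,5], [5,6]

so the chain groups are C_0 ≅ Z^6, C_1 ≅ Z^6.

∂_1: C_1 → C_0 maps an edge to its endpoints' difference, ∂[p,q] = q − p. For instance
  ∂[1,3] = [3] − [1].
The 6×6 boundary matrix has rank 5 and Smith normal form diag(1,1,1,1,1).

Now H_k = ker ∂_k / im ∂_{k+1}, so:

  H_0: rank C_0 − rank ∂_1 = 6 − 5 = 1, and the invariant factors of ∂_1 are all 1, so H_0 = Z.
  H_1: rank ker ∂_1 − rank ∂_2 = (6 − 5) − 0 = 1, and there is no ∂_2, so H_1 = Z.

H_0 = Z,  H_1 = Z.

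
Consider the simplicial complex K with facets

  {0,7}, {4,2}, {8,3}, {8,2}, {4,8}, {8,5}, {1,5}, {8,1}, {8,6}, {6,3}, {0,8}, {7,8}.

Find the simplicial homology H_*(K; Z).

Fix the vertex order 0 < 1 < 2 < 3 < 4 < 5 < 6 < 7 < 8 and write every simplex with vertices in increasing order. Then dim K = 1 and the simplices of K are:

  0-simplices (9): [0], [1], [2], [3], [4], [5], [6], [7], [8]
  1-simplices (12): [0,7], [0,8], [1,5], [1,8], [2,4], [2,8], [3,6], [3,8], [4,8], [5,8], [6,8], [7,8]

giving chain groups C_0 ≅ Z^9, C_1 ≅ Z^12.

∂_1: C_1 → C_0 is given by ∂[p,q] = [q] − [p]. For instance
  ∂[7,8] = [8] − [7].
This gives a 9×12 integer matrix of rank 8; reducing to Smith normal form yields diagonal entries (1,1,1,1,1,1,1,1).

From H_k ≅ ker(∂_k) / im(∂_{k+1}) we obtain:

  H_0: rank C_0 − rank ∂_1 = 9 − 8 = 1, and the invariant factors of ∂_1 are all 1, so H_0 ≅ Z.
  H_1: rank ker ∂_1 − rank ∂_2 = (12 − 8) − 0 = 4, and there is no ∂_2, so H_1 ≅ Z^4.

(K is a triangulation of a wedge of 4 circles.)

H_0 ≅ Z,  H_1 ≅ Z^4.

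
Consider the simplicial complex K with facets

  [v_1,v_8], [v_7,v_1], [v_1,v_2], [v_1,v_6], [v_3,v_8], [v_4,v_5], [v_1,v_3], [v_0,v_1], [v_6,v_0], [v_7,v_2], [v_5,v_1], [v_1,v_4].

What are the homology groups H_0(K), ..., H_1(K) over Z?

H_0 ≅ Z,  H_1 ≅ Z^4.

We work with the vertex ordering v_0 < v_1 < v_2 < v_3 < v_4 < v_5 < v_6 < v_7 < v_8. The simplices of K, each written with vertices in increasing order, are:

  0-simplices (9): [v_0], [v_1], [v_2], [v_3], [v_4], [v_5], [v_6], [v_7], [v_8]
  1-simplices (12): [v_0,v_1], [v_0,v_6], [v_1,v_2], [v_1,v_3], [v_1,v_4], [v_1,v_5], [v_1,v_6], [v_1,v_7], [v_1,v_8], [v_2,v_7], [v_3,v_8], [v_4,v_5]

giving chain groups C_0 ≅ Z^9, C_1 ≅ Z^12.

Boundary ∂_1: C_1 → C_0 is given by ∂[p,q] = [q] − [p]. For instance
  ∂[v_1,v_6] = [v_6] − [v_1].
As a 9×12 matrix over Z this has rank 8, with invariant factors (1,1,1,1,1,1,1,1).

Reading off H_k = ker ∂_k / im ∂_{k+1}:

  H_0: rank C_0 − rank ∂_1 = 9 − 8 = 1, and the invariant factors of ∂_1 are all 1, so H_0 = Z.
  H_1: rank ker ∂_1 − rank ∂_2 = (12 − 8) − 0 = 4, and there is no ∂_2, so H_1 = Z^4.

As a check, the Euler characteristic is 9 − 12 = -3, which agrees with 1 − 4 = -3.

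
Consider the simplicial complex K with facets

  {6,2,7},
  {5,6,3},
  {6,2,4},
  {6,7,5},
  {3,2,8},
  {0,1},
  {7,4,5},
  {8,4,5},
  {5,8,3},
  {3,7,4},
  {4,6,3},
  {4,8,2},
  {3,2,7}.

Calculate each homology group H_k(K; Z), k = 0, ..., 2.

Fix the vertex order 0 < 1 < 2 < 3 < 4 < 5 < 6 < 7 < 8 and write every simplex with vertices in increasing order. Then dim K = 2 and the simplices of K are:

  0-simplices (9): [0], [1], [2], [3], [4], [5], [6], [7], [8]
  1-simplices (19): [0,1], [2,3], [2,4], [2,6], [2,7], [2,8], [3,4], [3,5], [3,6], [3,7], [3,8], [4,5], [4,6], [4,7], [4,8], [5,6], [5,7], [5,8], [6,7]
  2-simplices (12): [2,3,7], [2,3,8], [2,4,6], [2,4,8], [2,6,7], [3,4,6], [3,4,7], [3,5,6], [3,5,8], [4,5,7], [4,5,8], [5,6,7]

Hence C_0 ≅ Z^9, C_1 ≅ Z^19, C_2 ≅ Z^12.

∂_1: C_1 → C_0 sends each edge [p,q] (with p < q) to q − p. For instance
  ∂[4,6] = [6] − [4].
The 9×19 boundary matrix has rank 7 and Smith normal form diag(1,1,1,1,1,1,1).

Boundary ∂_2: C_2 → C_1 maps a triangle to the signed sum of its edges. For instance
  ∂[3,4,7] = [4,7] − [3,7] + [3,4],
  ∂[2,4,6] = [4,6] − [2,6] + [2,4].
The resulting 19×12 matrix has rank 12, and its Smith normal form has invariant factors (1,1,1,1,1,1,1,1,1,1,1,2).

From H_k ≅ ker(∂_k) / im(∂_{k+1}) we obtain:

  H_0: rank C_0 − rank ∂_1 = 9 − 7 = 2, and the invariant factors of ∂_1 are all 1, so H_0 = Z^2.
  H_1: rank ker ∂_1 − rank ∂_2 = (19 − 7) − 12 = 0, and ∂_2 has invariant factor 2 > 1, so H_1 = Z/2.
  H_2: rank ker ∂_2 − rank ∂_3 = (12 − 12) − 0 = 0, and there is no ∂_3, so H_2 = 0.

H_0 ≅ Z^2,  H_1 ≅ Z/2,  H_2 = 0.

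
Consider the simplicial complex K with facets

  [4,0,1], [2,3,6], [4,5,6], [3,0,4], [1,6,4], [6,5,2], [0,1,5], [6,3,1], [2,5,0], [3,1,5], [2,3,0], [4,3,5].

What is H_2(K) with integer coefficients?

H_2 = 0.

K has 7 vertices, 18 edges, 12 triangles.
rank ∂_2 = 12, rank ∂_3 = 0 ⇒ b_2 = 12 − 12 − 0 = 0. So H_2 = 0.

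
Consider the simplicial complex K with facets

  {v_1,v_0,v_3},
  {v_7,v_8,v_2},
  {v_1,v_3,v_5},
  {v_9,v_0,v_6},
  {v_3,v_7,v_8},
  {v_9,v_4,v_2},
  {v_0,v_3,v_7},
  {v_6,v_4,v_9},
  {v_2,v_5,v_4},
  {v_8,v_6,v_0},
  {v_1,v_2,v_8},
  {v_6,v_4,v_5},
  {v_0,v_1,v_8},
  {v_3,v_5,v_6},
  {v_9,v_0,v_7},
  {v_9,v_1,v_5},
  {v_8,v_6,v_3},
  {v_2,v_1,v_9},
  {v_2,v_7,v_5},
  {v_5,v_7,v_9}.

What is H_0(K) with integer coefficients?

We work with the vertex ordering v_0 < v_1 < v_2 < v_3 < v_4 < v_5 < v_6 < v_7 < v_8 < v_9. The simplices of K, each written with vertices in increasing order, are:

  0-simplices (10): [v_0], [v_1], [v_2], [v_3], [v_4], [v_5], [v_6], [v_7], [v_8], [v_9]
  1-simplices (30): (30 of them)
  2-simplices (20): (20 of them)

giving chain groups C_0 ≅ Z^10, C_1 ≅ Z^30, C_2 ≅ Z^20.

∂_1: C_1 → C_0 maps an edge to its endpoints' difference, ∂[p,q] = q − p.
The resulting 10×30 matrix has rank 9, and its Smith normal form has invariant factors (1,1,1,1,1,1,1,1,1).

Boundary ∂_2: C_2 → C_1 acts by ∂[p,q,r] = [q,r] − [p,r] + [p,q]. For instance
  ∂[v_2,v_5,v_7] = [v_5,v_7] − [v_2,v_7] + [v_2,v_5],
  ∂[v_1,v_5,v_9] = [v_5,v_9] − [v_1,v_9] + [v_1,v_5].
The 30×20 boundary matrix has rank 20 and Smith normal form diag(1,1,1,1,1,1,1,1,1,1,1,1,1,1,1,1,1,1,1,2).

Reading off H_k = ker ∂_k / im ∂_{k+1}:

  H_0: rank C_0 − rank ∂_1 = 10 − 9 = 1, and the invariant factors of ∂_1 are all 1, so H_0 = Z.

H_0 = Z.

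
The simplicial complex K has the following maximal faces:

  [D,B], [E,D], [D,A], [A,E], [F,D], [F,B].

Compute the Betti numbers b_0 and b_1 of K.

K has 5 vertices, 6 edges.
rank ∂_0 = 0, rank ∂_1 = 4 ⇒ b_0 = 5 − 0 − 4 = 1; all invariant factors of ∂_1 are 1 so no torsion. So H_0 ≅ Z.
rank ∂_1 = 4, rank ∂_2 = 0 ⇒ b_1 = 6 − 4 − 0 = 2. So H_1 ≅ Z^2.

b_0 = 1, b_1 = 2.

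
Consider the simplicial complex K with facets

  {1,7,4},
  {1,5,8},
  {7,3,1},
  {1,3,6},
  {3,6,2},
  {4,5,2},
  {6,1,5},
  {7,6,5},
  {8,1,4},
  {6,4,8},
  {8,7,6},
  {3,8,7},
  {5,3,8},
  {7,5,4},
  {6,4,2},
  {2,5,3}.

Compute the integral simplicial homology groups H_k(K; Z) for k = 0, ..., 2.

Take the total order 1 < 2 < 3 < 4 < 5 < 6 < 7 < 8 on the vertex set. Then K (dimension 2) consists of the simplices:

  0-simplices (8): [1], [2], [3], [4], [5], [6], [7], [8]
  1-simplices (24): (24 of them)
  2-simplices (16): [1,3,6], [1,3,7], [1,4,7], [1,4,8], [1,5,6], [1,5,8], [2,3,5], [2,3,6], [2,4,5], [2,4,6], [3,5,8], [3,7,8], [4,5,7], [4,6,8], [5,6,7], [6,7,8]

so the chain groups are C_0 ≅ Z^8, C_1 ≅ Z^24, C_2 ≅ Z^16.

Boundary ∂_1: C_1 → C_0 maps an edge to its endpoints' difference, ∂[p,q] = q − p.
As a 8×24 matrix over Z this has rank 7, with invariant factors (1,1,1,1,1,1,1).

∂_2: C_2 → C_1 sends each 2-simplex [p,q,r] to [q,r] − [p,r] + [p,q]. For instance
  ∂[2,4,5] = [4,5] − [2,5] + [2,4],
  ∂[2,3,5] = [3,5] − [2,5] + [2,3].
The resulting 24×16 matrix has rank 15, and its Smith normal form has invariant factors (1,1,1,1,1,1,1,1,1,1,1,1,1,1,1).

From H_k ≅ ker(∂_k) / im(∂_{k+1}) we obtain:

  H_0: rank C_0 − rank ∂_1 = 8 − 7 = 1, and the invariant factors of ∂_1 are all 1, so H_0 ≅ Z.
  H_1: rank ker ∂_1 − rank ∂_2 = (24 − 7) − 15 = 2, and the invariant factors of ∂_2 are all 1, so H_1 ≅ Z^2.
  H_2: rank ker ∂_2 − rank ∂_3 = (16 − 15) − 0 = 1, and there is no ∂_3, so H_2 ≅ Z.

H_0 = Z,  H_1 = Z^2,  H_2 = Z.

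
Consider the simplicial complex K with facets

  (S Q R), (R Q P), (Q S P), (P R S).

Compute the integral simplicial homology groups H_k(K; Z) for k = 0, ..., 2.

H_0 = Z,  H_1 = 0,  H_2 = Z.

Order the vertices as P < Q < R < S. Listing each simplex with vertices in this order, K has dimension 2 with simplices:

  0-simplices (4): P, Q, R, S
  1-simplices (6): PQ, PR, PS, QR, QS, RS
  2-simplices (4): PQR, PQS, PRS, QRS

Hence C_0 ≅ Z^4, C_1 ≅ Z^6, C_2 ≅ Z^4.

Boundary ∂_1: C_1 → C_0 maps an edge to its endpoints' difference, ∂[p,q] = q − p. For instance
  ∂PR = R − P.
As a 4×6 matrix over Z this has rank 3, with invariant factors (1,1,1).

∂_2: C_2 → C_1 maps a triangle to the signed sum of its edges. For instance
  ∂PRS = RS − PS + PR,
  ∂QRS = RS − QS + QR.
The resulting 6×4 matrix has rank 3, and its Smith normal form has invariant factors (1,1,1).

From H_k ≅ ker(∂_k) / im(∂_{k+1}) we obtain:

  H_0: rank C_0 − rank ∂_1 = 4 − 3 = 1, and the invariant factors of ∂_1 are all 1, so H_0 = Z.
  H_1: rank ker ∂_1 − rank ∂_2 = (6 − 3) − 3 = 0, and the invariant factors of ∂_2 are all 1, so H_1 = 0.
  H_2: rank ker ∂_2 − rank ∂_3 = (4 − 3) − 0 = 1, and there is no ∂_3, so H_2 = Z.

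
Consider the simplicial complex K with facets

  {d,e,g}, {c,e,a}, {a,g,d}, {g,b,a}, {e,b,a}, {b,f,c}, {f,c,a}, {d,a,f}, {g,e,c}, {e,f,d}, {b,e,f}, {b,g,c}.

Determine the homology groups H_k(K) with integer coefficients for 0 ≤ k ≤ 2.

H_0 ≅ Z,  H_1 ≅ Z/2,  H_2 = 0.

Take the total order a < b < c < d < e < f < g on the vertex set. Then K (dimension 2) consists of the simplices:

  0-simplices (7): a, b, c, d, e, f, g
  1-simplices (18): ab, ac, ad, ae, af, ag, bc, be, bf, bg, ce, cf, cg, de, df, dg, ef, eg
  2-simplices (12): abe, abg, ace, acf, adf, adg, bcf, bcg, bef, ceg, def, deg

so the chain groups are C_0 ≅ Z^7, C_1 ≅ Z^18, C_2 ≅ Z^12.

Boundary ∂_1: C_1 → C_0 is given by ∂[p,q] = [q] − [p]. For instance
  ∂ef = f − e.
As a 7×18 matrix over Z this has rank 6, with invariant factors (1,1,1,1,1,1).

The boundary map ∂_2: C_2 → C_1 maps a triangle to the signed sum of its edges. For instance
  ∂acf = cf − af + ac,
  ∂def = ef − df + de.
As a 18×12 matrix over Z this has rank 12, with invariant factors (1,1,1,1,1,1,1,1,1,1,1,2).

Reading off H_k = ker ∂_k / im ∂_{k+1}:

  H_0: rank C_0 − rank ∂_1 = 7 − 6 = 1, and the invariant factors of ∂_1 are all 1, so H_0 = Z.
  H_1: rank ker ∂_1 − rank ∂_2 = (18 − 6) − 12 = 0, and ∂_2 has invariant factor 2 > 1, so H_1 = Z/2.
  H_2: rank ker ∂_2 − rank ∂_3 = (12 − 12) − 0 = 0, and there is no ∂_3, so H_2 = 0.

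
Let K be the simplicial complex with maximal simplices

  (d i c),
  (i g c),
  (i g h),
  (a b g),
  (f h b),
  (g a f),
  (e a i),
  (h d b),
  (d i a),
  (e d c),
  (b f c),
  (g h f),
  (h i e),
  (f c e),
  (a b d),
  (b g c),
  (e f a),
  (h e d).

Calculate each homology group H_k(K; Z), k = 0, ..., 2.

H_0 = Z,  H_1 = Z × Z/2,  H_2 = 0.

We work with the vertex ordering a < b < c < d < e < f < g < h < i. The simplices of K, each written with vertices in increasing order, are:

  0-simplices (9): a, b, c, d, e, f, g, h, i
  1-simplices (27): ab, ad, ae, af, ag, ai, bc, bd, bf, bg, bh, cd, ce, cf, cg, ci, de, dh, di, ef, eh, ei, fg, fh, gh, gi, hi
  2-simplices (18): abd, abg, adi, aef, aei, afg, bcf, bcg, bdh, bfh, cde, cdi, cef, cgi, deh, ehi, fgh, ghi

Hence C_0 ≅ Z^9, C_1 ≅ Z^27, C_2 ≅ Z^18.

Boundary ∂_1: C_1 → C_0 is given by ∂[p,q] = [q] − [p]. For instance
  ∂bc = c − b.
The resulting 9×27 matrix has rank 8, and its Smith normal form has invariant factors (1,1,1,1,1,1,1,1).

The boundary map ∂_2: C_2 → C_1 maps a triangle to the signed sum of its edges. For instance
  ∂bfh = fh − bh + bf,
  ∂abg = bg − ag + ab.
This gives a 27×18 integer matrix of rank 18; reducing to Smith normal form yields diagonal entries (1,1,1,1,1,1,1,1,1,1,1,1,1,1,1,1,1,2).

From H_k ≅ ker(∂_k) / im(∂_{k+1}) we obtain:

  H_0: rank C_0 − rank ∂_1 = 9 − 8 = 1, and the invariant factors of ∂_1 are all 1, so H_0 ≅ Z.
  H_1: rank ker ∂_1 − rank ∂_2 = (27 − 8) − 18 = 1, and ∂_2 has invariant factor 2 > 1, so H_1 ≅ Z × Z/2.
  H_2: rank ker ∂_2 − rank ∂_3 = (18 − 18) − 0 = 0, and there is no ∂_3, so H_2 ≅ 0.

As a check, the Euler characteristic is 9 − 27 + 18 = 0, which agrees with 1 − 1 + 0 = 0.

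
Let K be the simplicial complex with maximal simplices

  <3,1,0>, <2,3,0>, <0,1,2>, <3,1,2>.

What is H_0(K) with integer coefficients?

H_0 ≅ Z.

K has 4 vertices, 6 edges, 4 triangles.
rank ∂_0 = 0, rank ∂_1 = 3 ⇒ b_0 = 4 − 0 − 3 = 1; all invariant factors of ∂_1 are 1 so no torsion. So H_0 = Z.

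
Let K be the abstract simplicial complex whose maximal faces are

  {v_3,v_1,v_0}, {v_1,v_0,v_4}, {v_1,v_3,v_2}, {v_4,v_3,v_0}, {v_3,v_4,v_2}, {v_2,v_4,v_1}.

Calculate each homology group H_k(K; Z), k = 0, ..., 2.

H_0 ≅ Z,  H_1 = 0,  H_2 ≅ Z.

Order the vertices as v_0 < v_1 < v_2 < v_3 < v_4. Listing each simplex with vertices in this order, K has dimension 2 with simplices:

  0-simplices (5): [v_0], [v_1], [v_2], [v_3], [v_4]
  1-simplices (9): [v_0,v_1], [v_0,v_3], [v_0,v_4], [v_1,v_2], [v_1,v_3], [v_1,v_4], [v_2,v_3], [v_2,v_4], [v_3,v_4]
  2-simplices (6): [v_0,v_1,v_3], [v_0,v_1,v_4], [v_0,v_3,v_4], [v_1,v_2,v_3], [v_1,v_2,v_4], [v_2,v_3,v_4]

so the chain groups are C_0 ≅ Z^5, C_1 ≅ Z^9, C_2 ≅ Z^6.

Boundary ∂_1: C_1 → C_0 sends each edge [p,q] (with p < q) to q − p.
The 5×9 boundary matrix has rank 4 and Smith normal form diag(1,1,1,1).

The boundary map ∂_2: C_2 → C_1 maps a triangle to the signed sum of its edges. For instance
  ∂[v_0,v_1,v_4] = [v_1,v_4] − [v_0,v_4] + [v_0,v_1],
  ∂[v_0,v_3,v_4] = [v_3,v_4] − [v_0,v_4] + [v_0,v_3].
The 9×6 boundary matrix has rank 5 and Smith normal form diag(1,1,1,1,1).

From H_k ≅ ker(∂_k) / im(∂_{k+1}) we obtain:

  H_0: rank C_0 − rank ∂_1 = 5 − 4 = 1, and the invariant factors of ∂_1 are all 1, so H_0 = Z.
  H_1: rank ker ∂_1 − rank ∂_2 = (9 − 4) − 5 = 0, and the invariant factors of ∂_2 are all 1, so H_1 = 0.
  H_2: rank ker ∂_2 − rank ∂_3 = (6 − 5) − 0 = 1, and there is no ∂_3, so H_2 = Z.

As a check, the Euler characteristic is 5 − 9 + 6 = 2, which agrees with 1 − 0 + 1 = 2.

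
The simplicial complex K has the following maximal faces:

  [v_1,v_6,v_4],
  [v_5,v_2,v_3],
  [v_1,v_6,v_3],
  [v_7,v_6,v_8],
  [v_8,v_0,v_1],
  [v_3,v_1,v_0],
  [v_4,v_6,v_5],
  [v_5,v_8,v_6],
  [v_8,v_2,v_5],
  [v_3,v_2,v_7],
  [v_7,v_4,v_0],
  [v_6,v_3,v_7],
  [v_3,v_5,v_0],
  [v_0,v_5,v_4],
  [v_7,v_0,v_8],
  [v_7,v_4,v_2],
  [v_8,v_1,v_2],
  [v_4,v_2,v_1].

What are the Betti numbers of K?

b_0 = 1, b_1 = 2, b_2 = 1.

Order the vertices as v_0 < v_1 < v_2 < v_3 < v_4 < v_5 < v_6 < v_7 < v_8. Listing each simplex with vertices in this order, K has dimension 2 with simplices:

  0-simplices (9): [v_0], [v_1], [v_2], [v_3], [v_4], [v_5], [v_6], [v_7], [v_8]
  1-simplices (27): (27 of them)
  2-simplices (18): (18 of them)

giving chain groups C_0 ≅ Z^9, C_1 ≅ Z^27, C_2 ≅ Z^18.

∂_1: C_1 → C_0 maps an edge to its endpoints' difference, ∂[p,q] = q − p. For instance
  ∂[v_7,v_8] = [v_8] − [v_7].
As a 9×27 matrix over Z this has rank 8, with invariant factors (1,1,1,1,1,1,1,1).

∂_2: C_2 → C_1 acts by ∂[p,q,r] = [q,r] − [p,r] + [p,q]. For instance
  ∂[v_0,v_4,v_5] = [v_4,v_5] − [v_0,v_5] + [v_0,v_4],
  ∂[v_5,v_6,v_8] = [v_6,v_8] − [v_5,v_8] + [v_5,v_6].
The 27×18 boundary matrix has rank 17 and Smith normal form diag(1,1,1,1,1,1,1,1,1,1,1,1,1,1,1,1,1).

Now H_k = ker ∂_k / im ∂_{k+1}, so:

  H_0: rank C_0 − rank ∂_1 = 9 − 8 = 1, and the invariant factors of ∂_1 are all 1, so H_0 = Z.
  H_1: rank ker ∂_1 − rank ∂_2 = (27 − 8) − 17 = 2, and the invariant factors of ∂_2 are all 1, so H_1 = Z^2.
  H_2: rank ker ∂_2 − rank ∂_3 = (18 − 17) − 0 = 1, and there is no ∂_3, so H_2 = Z.

(K is a triangulation of the torus T^2.)

Hence the Betti numbers are b_0 = 1, b_1 = 2, b_2 = 1.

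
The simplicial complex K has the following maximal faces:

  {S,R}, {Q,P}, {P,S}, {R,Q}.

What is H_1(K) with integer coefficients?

Take the total order P < Q < R < S on the vertex set. Then K (dimension 1) consists of the simplices:

  0-simplices (4): P, Q, R, S
  1-simplices (4): PQ, PS, QR, RS

giving chain groups C_0 ≅ Z^4, C_1 ≅ Z^4.

∂_1: C_1 → C_0 is given by ∂[p,q] = [q] − [p].
As a 4×4 matrix over Z this has rank 3, with invariant factors (1,1,1).

Now H_k = ker ∂_k / im ∂_{k+1}, so:

  H_1: rank ker ∂_1 − rank ∂_2 = (4 − 3) − 0 = 1, and there is no ∂_2, so H_1 = Z.

H_1 ≅ Z.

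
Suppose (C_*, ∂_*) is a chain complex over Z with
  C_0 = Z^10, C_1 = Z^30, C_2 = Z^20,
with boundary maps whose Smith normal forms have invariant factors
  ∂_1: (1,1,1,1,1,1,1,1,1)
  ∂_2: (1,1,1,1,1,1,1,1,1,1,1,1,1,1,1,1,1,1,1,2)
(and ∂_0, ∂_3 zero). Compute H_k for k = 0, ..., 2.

H_0 ≅ Z,  H_1 ≅ Z ⊕ Z_2,  H_2 = 0.

H_0: b_0 = 10 − 0 − 9 = 1; torsion from ∂_1 factors > 1: none. So H_0 ≅ Z.
H_1: b_1 = 30 − 9 − 20 = 1; torsion from ∂_2 factors > 1: [2]. So H_1 ≅ Z ⊕ Z_2.
H_2: b_2 = 20 − 20 − 0 = 0; torsion from ∂_3 factors > 1: none. So H_2 ≅ 0.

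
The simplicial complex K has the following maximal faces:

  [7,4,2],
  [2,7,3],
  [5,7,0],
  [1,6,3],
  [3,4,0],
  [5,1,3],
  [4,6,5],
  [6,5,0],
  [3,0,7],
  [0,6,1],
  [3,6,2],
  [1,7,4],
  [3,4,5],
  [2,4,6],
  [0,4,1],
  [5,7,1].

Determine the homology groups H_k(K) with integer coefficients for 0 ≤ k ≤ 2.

H_0 ≅ Z,  H_1 ≅ Z^2,  H_2 ≅ Z.

Fix the vertex order 0 < 1 < 2 < 3 < 4 < 5 < 6 < 7 and write every simplex with vertices in increasing order. Then dim K = 2 and the simplices of K are:

  0-simplices (8): [0], [1], [2], [3], [4], [5], [6], [7]
  1-simplices (24): (24 of them)
  2-simplices (16): [0,1,4], [0,1,6], [0,3,4], [0,3,7], [0,5,6], [0,5,7], [1,3,5], [1,3,6], [1,4,7], [1,5,7], [2,3,6], [2,3,7], [2,4,6], [2,4,7], [3,4,5], [4,5,6]

so the chain groups are C_0 ≅ Z^8, C_1 ≅ Z^24, C_2 ≅ Z^16.

∂_1: C_1 → C_0 maps an edge to its endpoints' difference, ∂[p,q] = q − p. For instance
  ∂[3,7] = [7] − [3].
As a 8×24 matrix over Z this has rank 7, with invariant factors (1,1,1,1,1,1,1).

∂_2: C_2 → C_1 acts by ∂[p,q,r] = [q,r] − [p,r] + [p,q]. For instance
  ∂[0,3,4] = [3,4] − [0,4] + [0,3],
  ∂[2,4,6] = [4,6] − [2,6] + [2,4].
As a 24×16 matrix over Z this has rank 15, with invariant factors (1,1,1,1,1,1,1,1,1,1,1,1,1,1,1).

Computing H_k = (kernel of ∂_k) / (image of ∂_{k+1}):

  H_0: rank C_0 − rank ∂_1 = 8 − 7 = 1, and the invariant factors of ∂_1 are all 1, so H_0 = Z.
  H_1: rank ker ∂_1 − rank ∂_2 = (24 − 7) − 15 = 2, and the invariant factors of ∂_2 are all 1, so H_1 = Z^2.
  H_2: rank ker ∂_2 − rank ∂_3 = (16 − 15) − 0 = 1, and there is no ∂_3, so H_2 = Z.

(K is a triangulation of the torus T^2.)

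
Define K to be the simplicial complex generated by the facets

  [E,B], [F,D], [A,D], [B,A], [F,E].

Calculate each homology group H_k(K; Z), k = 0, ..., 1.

H_0 ≅ Z,  H_1 ≅ Z.

We work with the vertex ordering A < B < D < E < F. The simplices of K, each written with vertices in increasing order, are:

  0-simplices (5): A, B, D, E, F
  1-simplices (5): AB, AD, BE, DF, EF

so the chain groups are C_0 ≅ Z^5, C_1 ≅ Z^5.

Boundary ∂_1: C_1 → C_0 maps an edge to its endpoints' difference, ∂[p,q] = q − p. For instance
  ∂AB = B − A.
The resulting 5×5 matrix has rank 4, and its Smith normal form has invariant factors (1,1,1,1).

Now H_k = ker ∂_k / im ∂_{k+1}, so:

  H_0: rank C_0 − rank ∂_1 = 5 − 4 = 1, and the invariant factors of ∂_1 are all 1, so H_0 ≅ Z.
  H_1: rank ker ∂_1 − rank ∂_2 = (5 − 4) − 0 = 1, and there is no ∂_2, so H_1 ≅ Z.

(K is a triangulation of the circle S^1.)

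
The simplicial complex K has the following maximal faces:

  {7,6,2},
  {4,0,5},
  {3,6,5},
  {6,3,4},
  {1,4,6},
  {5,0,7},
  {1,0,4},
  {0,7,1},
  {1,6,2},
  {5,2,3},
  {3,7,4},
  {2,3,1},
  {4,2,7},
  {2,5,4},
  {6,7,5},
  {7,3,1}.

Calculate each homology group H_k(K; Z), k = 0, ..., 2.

H_0 = Z,  H_1 = Z^2,  H_2 = Z.

We work with the vertex ordering 0 < 1 < 2 < 3 < 4 < 5 < 6 < 7. The simplices of K, each written with vertices in increasing order, are:

  0-simplices (8): [0], [1], [2], [3], [4], [5], [6], [7]
  1-simplices (24): (24 of them)
  2-simplices (16): [0,1,4], [0,1,7], [0,4,5], [0,5,7], [1,2,3], [1,2,6], [1,3,7], [1,4,6], [2,3,5], [2,4,5], [2,4,7], [2,6,7], [3,4,6], [3,4,7], [3,5,6], [5,6,7]

so the chain groups are C_0 ≅ Z^8, C_1 ≅ Z^24, C_2 ≅ Z^16.

∂_1: C_1 → C_0 is given by ∂[p,q] = [q] − [p].
The 8×24 boundary matrix has rank 7 and Smith normal form diag(1,1,1,1,1,1,1).

∂_2: C_2 → C_1 maps a triangle to the signed sum of its edges. For instance
  ∂[2,4,7] = [4,7] − [2,7] + [2,4],
  ∂[5,6,7] = [6,7] − [5,7] + [5,6].
The 24×16 boundary matrix has rank 15 and Smith normal form diag(1,1,1,1,1,1,1,1,1,1,1,1,1,1,1).

From H_k ≅ ker(∂_k) / im(∂_{k+1}) we obtain:

  H_0: rank C_0 − rank ∂_1 = 8 − 7 = 1, and the invariant factors of ∂_1 are all 1, so H_0 ≅ Z.
  H_1: rank ker ∂_1 − rank ∂_2 = (24 − 7) − 15 = 2, and the invariant factors of ∂_2 are all 1, so H_1 ≅ Z^2.
  H_2: rank ker ∂_2 − rank ∂_3 = (16 − 15) − 0 = 1, and there is no ∂_3, so H_2 ≅ Z.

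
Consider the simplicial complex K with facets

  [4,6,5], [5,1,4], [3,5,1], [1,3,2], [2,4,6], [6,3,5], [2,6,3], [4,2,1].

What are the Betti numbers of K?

b_0 = 1, b_1 = 0, b_2 = 1.

Fix the vertex order 1 < 2 < 3 < 4 < 5 < 6 and write every simplex with vertices in increasing order. Then dim K = 2 and the simplices of K are:

  0-simplices (6): [1], [2], [3], [4], [5], [6]
  1-simplices (12): [1,2], [1,3], [1,4], [1,5], [2,3], [2,4], [2,6], [3,5], [3,6], [4,5], [4,6], [5,6]
  2-simplices (8): [1,2,3], [1,2,4], [1,3,5], [1,4,5], [2,3,6], [2,4,6], [3,5,6], [4,5,6]

Hence C_0 ≅ Z^6, C_1 ≅ Z^12, C_2 ≅ Z^8.

∂_1: C_1 → C_0 is given by ∂[p,q] = [q] − [p]. For instance
  ∂[4,5] = [5] − [4].
The 6×12 boundary matrix has rank 5 and Smith normal form diag(1,1,1,1,1).

The boundary map ∂_2: C_2 → C_1 maps a triangle to the signed sum of its edges. For instance
  ∂[2,4,6] = [4,6] − [2,6] + [2,4],
  ∂[3,5,6] = [5,6] − [3,6] + [3,5].
This gives a 12×8 integer matrix of rank 7; reducing to Smith normal form yields diagonal entries (1,1,1,1,1,1,1).

Reading off H_k = ker ∂_k / im ∂_{k+1}:

  H_0: rank C_0 − rank ∂_1 = 6 − 5 = 1, and the invariant factors of ∂_1 are all 1, so H_0 ≅ Z.
  H_1: rank ker ∂_1 − rank ∂_2 = (12 − 5) − 7 = 0, and the invariant factors of ∂_2 are all 1, so H_1 ≅ 0.
  H_2: rank ker ∂_2 − rank ∂_3 = (8 − 7) − 0 = 1, and there is no ∂_3, so H_2 ≅ Z.

Hence the Betti numbers are b_0 = 1, b_1 = 0, b_2 = 1.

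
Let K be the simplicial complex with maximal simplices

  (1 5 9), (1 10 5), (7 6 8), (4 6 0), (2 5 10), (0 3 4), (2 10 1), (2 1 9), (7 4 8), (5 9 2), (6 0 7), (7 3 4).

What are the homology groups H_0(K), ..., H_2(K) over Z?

K has 11 vertices, 21 edges, 12 triangles.
rank ∂_0 = 0, rank ∂_1 = 9 ⇒ b_0 = 11 − 0 − 9 = 2; all invariant factors of ∂_1 are 1 so no torsion. So H_0 ≅ Z^2.
rank ∂_1 = 9, rank ∂_2 = 11 ⇒ b_1 = 21 − 9 − 11 = 1; all invariant factors of ∂_2 are 1 so no torsion. So H_1 ≅ Z.
rank ∂_2 = 11, rank ∂_3 = 0 ⇒ b_2 = 12 − 11 − 0 = 1. So H_2 ≅ Z.

H_0 ≅ Z^2,  H_1 ≅ Z,  H_2 ≅ Z.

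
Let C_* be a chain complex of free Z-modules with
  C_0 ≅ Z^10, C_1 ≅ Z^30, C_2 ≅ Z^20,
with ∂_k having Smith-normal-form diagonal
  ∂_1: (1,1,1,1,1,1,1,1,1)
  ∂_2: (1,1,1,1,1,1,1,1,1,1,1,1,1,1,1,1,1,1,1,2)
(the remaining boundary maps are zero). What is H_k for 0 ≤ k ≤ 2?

H_0 ≅ Z,  H_1 ≅ Z ⊕ Z/2,  H_2 = 0.

H_0: b_0 = 10 − 0 − 9 = 1; torsion from ∂_1 factors > 1: none. So H_0 ≅ Z.
H_1: b_1 = 30 − 9 − 20 = 1; torsion from ∂_2 factors > 1: [2]. So H_1 ≅ Z ⊕ Z/2.
H_2: b_2 = 20 − 20 − 0 = 0; torsion from ∂_3 factors > 1: none. So H_2 ≅ 0.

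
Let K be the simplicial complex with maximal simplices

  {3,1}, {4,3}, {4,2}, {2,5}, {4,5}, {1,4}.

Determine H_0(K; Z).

Take the total order 1 < 2 < 3 < 4 < 5 on the vertex set. Then K (dimension 1) consists of the simplices:

  0-simplices (5): [1], [2], [3], [4], [5]
  1-simplices (6): [1,3], [1,4], [2,4], [2,5], [3,4], [4,5]

so the chain groups are C_0 ≅ Z^5, C_1 ≅ Z^6.

∂_1: C_1 → C_0 maps an edge to its endpoints' difference, ∂[p,q] = q − p. For instance
  ∂[1,4] = [4] − [1].
As a 5×6 matrix over Z this has rank 4, with invariant factors (1,1,1,1).

Reading off H_k = ker ∂_k / im ∂_{k+1}:

  H_0: rank C_0 − rank ∂_1 = 5 − 4 = 1, and the invariant factors of ∂_1 are all 1, so H_0 = Z.

H_0 ≅ Z.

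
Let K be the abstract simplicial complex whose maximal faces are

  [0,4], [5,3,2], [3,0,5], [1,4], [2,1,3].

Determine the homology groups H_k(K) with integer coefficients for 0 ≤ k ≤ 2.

H_0 = Z,  H_1 = Z,  H_2 = 0.

Fix the vertex order 0 < 1 < 2 < 3 < 4 < 5 and write every simplex with vertices in increasing order. Then dim K = 2 and the simplices of K are:

  0-simplices (6): [0], [1], [2], [3], [4], [5]
  1-simplices (9): [0,3], [0,4], [0,5], [1,2], [1,3], [1,4], [2,3], [2,5], [3,5]
  2-simplices (3): [0,3,5], [1,2,3], [2,3,5]

so the chain groups are C_0 ≅ Z^6, C_1 ≅ Z^9, C_2 ≅ Z^3.

The boundary map ∂_1: C_1 → C_0 maps an edge to its endpoints' difference, ∂[p,q] = q − p.
As a 6×9 matrix over Z this has rank 5, with invariant factors (1,1,1,1,1).

The boundary map ∂_2: C_2 → C_1 acts by ∂[p,q,r] = [q,r] − [p,r] + [p,q]. For instance
  ∂[1,2,3] = [2,3] − [1,3] + [1,2],
  ∂[0,3,5] = [3,5] − [0,5] + [0,3].
The resulting 9×3 matrix has rank 3, and its Smith normal form has invariant factors (1,1,1).

Reading off H_k = ker ∂_k / im ∂_{k+1}:

  H_0: rank C_0 − rank ∂_1 = 6 − 5 = 1, and the invariant factors of ∂_1 are all 1, so H_0 = Z.
  H_1: rank ker ∂_1 − rank ∂_2 = (9 − 5) − 3 = 1, and the invariant factors of ∂_2 are all 1, so H_1 = Z.
  H_2: rank ker ∂_2 − rank ∂_3 = (3 − 3) − 0 = 0, and there is no ∂_3, so H_2 = 0.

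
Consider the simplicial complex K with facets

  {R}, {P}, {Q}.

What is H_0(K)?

K has 3 vertices.
rank ∂_0 = 0, rank ∂_1 = 0 ⇒ b_0 = 3 − 0 − 0 = 3. So H_0 ≅ Z^3.

H_0 ≅ Z^3.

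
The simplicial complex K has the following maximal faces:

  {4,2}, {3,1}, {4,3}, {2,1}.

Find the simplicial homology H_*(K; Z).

Order the vertices as 1 < 2 < 3 < 4. Listing each simplex with vertices in this order, K has dimension 1 with simplices:

  0-simplices (4): [1], [2], [3], [4]
  1-simplices (4): [1,2], [1,3], [2,4], [3,4]

so the chain groups are C_0 ≅ Z^4, C_1 ≅ Z^4.

∂_1: C_1 → C_0 maps an edge to its endpoints' difference, ∂[p,q] = q − p.
This gives a 4×4 integer matrix of rank 3; reducing to Smith normal form yields diagonal entries (1,1,1).

From H_k ≅ ker(∂_k) / im(∂_{k+1}) we obtain:

  H_0: rank C_0 − rank ∂_1 = 4 − 3 = 1, and the invariant factors of ∂_1 are all 1, so H_0 = Z.
  H_1: rank ker ∂_1 − rank ∂_2 = (4 − 3) − 0 = 1, and there is no ∂_2, so H_1 = Z.

As a check, the Euler characteristic is 4 − 4 = 0, which agrees with 1 − 1 = 0.

H_0 = Z,  H_1 = Z.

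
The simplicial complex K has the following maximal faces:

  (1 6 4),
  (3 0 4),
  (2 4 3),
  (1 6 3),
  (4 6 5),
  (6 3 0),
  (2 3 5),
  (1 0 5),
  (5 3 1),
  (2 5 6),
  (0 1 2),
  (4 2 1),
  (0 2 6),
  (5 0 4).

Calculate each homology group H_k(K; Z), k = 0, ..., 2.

We work with the vertex ordering 0 < 1 < 2 < 3 < 4 < 5 < 6. The simplices of K, each written with vertices in increasing order, are:

  0-simplices (7): [0], [1], [2], [3], [4], [5], [6]
  1-simplices (21): [0,1], [0,2], [0,3], [0,4], [0,5], [0,6], [1,2], [1,3], [1,4], [1,5], [1,6], [2,3], [2,4], [2,5], [2,6], [3,4], [3,5], [3,6], [4,5], [4,6], [5,6]
  2-simplices (14): [0,1,2], [0,1,5], [0,2,6], [0,3,4], [0,3,6], [0,4,5], [1,2,4], [1,3,5], [1,3,6], [1,4,6], [2,3,4], [2,3,5], [2,5,6], [4,5,6]

so the chain groups are C_0 ≅ Z^7, C_1 ≅ Z^21, C_2 ≅ Z^14.

Boundary ∂_1: C_1 → C_0 maps an edge to its endpoints' difference, ∂[p,q] = q − p.
This gives a 7×21 integer matrix of rank 6; reducing to Smith normal form yields diagonal entries (1,1,1,1,1,1).

∂_2: C_2 → C_1 maps a triangle to the signed sum of its edges. For instance
  ∂[1,3,5] = [3,5] − [1,5] + [1,3],
  ∂[0,1,2] = [1,2] − [0,2] + [0,1].
This gives a 21×14 integer matrix of rank 13; reducing to Smith normal form yields diagonal entries (1,1,1,1,1,1,1,1,1,1,1,1,1).

Computing H_k = (kernel of ∂_k) / (image of ∂_{k+1}):

  H_0: rank C_0 − rank ∂_1 = 7 − 6 = 1, and the invariant factors of ∂_1 are all 1, so H_0 = Z.
  H_1: rank ker ∂_1 − rank ∂_2 = (21 − 6) − 13 = 2, and the invariant factors of ∂_2 are all 1, so H_1 = Z^2.
  H_2: rank ker ∂_2 − rank ∂_3 = (14 − 13) − 0 = 1, and there is no ∂_3, so H_2 = Z.

H_0 ≅ Z,  H_1 ≅ Z^2,  H_2 ≅ Z.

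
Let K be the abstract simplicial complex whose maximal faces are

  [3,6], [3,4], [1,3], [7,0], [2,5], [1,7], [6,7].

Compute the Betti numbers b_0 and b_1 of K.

b_0 = 2, b_1 = 1.

We work with the vertex ordering 0 < 1 < 2 < 3 < 4 < 5 < 6 < 7. The simplices of K, each written with vertices in increasing order, are:

  0-simplices (8): [0], [1], [2], [3], [4], [5], [6], [7]
  1-simplices (7): [0,7], [1,3], [1,7], [2,5], [3,4], [3,6], [6,7]

Hence C_0 ≅ Z^8, C_1 ≅ Z^7.

∂_1: C_1 → C_0 maps an edge to its endpoints' difference, ∂[p,q] = q − p. For instance
  ∂[3,6] = [6] − [3].
The resulting 8×7 matrix has rank 6, and its Smith normal form has invariant factors (1,1,1,1,1,1).

From H_k ≅ ker(∂_k) / im(∂_{k+1}) we obtain:

  H_0: rank C_0 − rank ∂_1 = 8 − 6 = 2, and the invariant factors of ∂_1 are all 1, so H_0 ≅ Z^2.
  H_1: rank ker ∂_1 − rank ∂_2 = (7 − 6) − 0 = 1, and there is no ∂_2, so H_1 ≅ Z.

As a check, the Euler characteristic is 8 − 7 = 1, which agrees with 2 − 1 = 1.

Hence the Betti numbers are b_0 = 2, b_1 = 1.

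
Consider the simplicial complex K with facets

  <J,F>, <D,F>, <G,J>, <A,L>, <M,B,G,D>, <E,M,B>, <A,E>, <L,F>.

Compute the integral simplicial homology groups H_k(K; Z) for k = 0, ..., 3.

H_0 ≅ Z,  H_1 ≅ Z^2,  H_2 = 0,  H_3 = 0.

Fix the vertex order A < B < D < E < F < G < J < L < M and write every simplex with vertices in increasing order. Then dim K = 3 and the simplices of K are:

  0-simplices (9): A, B, D, E, F, G, J, L, M
  1-simplices (14): AE, AL, BD, BE, BG, BM, DF, DG, DM, EM, FJ, FL, GJ, GM
  2-simplices (5): BDG, BDM, BEM, BGM, DGM
  3-simplices (1): BDGM

Hence C_0 ≅ Z^9, C_1 ≅ Z^14, C_2 ≅ Z^5, C_3 ≅ Z^1.

The boundary map ∂_1: C_1 → C_0 is given by ∂[p,q] = [q] − [p].
The 9×14 boundary matrix has rank 8 and Smith normal form diag(1,1,1,1,1,1,1,1).

The boundary map ∂_2: C_2 → C_1 acts by ∂[p,q,r] = [q,r] − [p,r] + [p,q]. For instance
  ∂BDG = DG − BG + BD,
  ∂BDM = DM − BM + BD.
This gives a 14×5 integer matrix of rank 4; reducing to Smith normal form yields diagonal entries (1,1,1,1).

Boundary ∂_3: C_3 → C_2 sends each 3-simplex σ to the alternating sum Σ_i (−1)^i (σ with its i-th vertex removed). For instance
  ∂BDGM = DGM − BGM + BDM − BDG.
The 5×1 boundary matrix has rank 1 and Smith normal form diag(1).

Reading off H_k = ker ∂_k / im ∂_{k+1}:

  H_0: rank C_0 − rank ∂_1 = 9 − 8 = 1, and the invariant factors of ∂_1 are all 1, so H_0 = Z.
  H_1: rank ker ∂_1 − rank ∂_2 = (14 − 8) − 4 = 2, and the invariant factors of ∂_2 are all 1, so H_1 = Z^2.
  H_2: rank ker ∂_2 − rank ∂_3 = (5 − 4) − 1 = 0, and the invariant factors of ∂_3 are all 1, so H_2 = 0.
  H_3: rank ker ∂_3 − rank ∂_4 = (1 − 1) − 0 = 0, and there is no ∂_4, so H_3 = 0.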